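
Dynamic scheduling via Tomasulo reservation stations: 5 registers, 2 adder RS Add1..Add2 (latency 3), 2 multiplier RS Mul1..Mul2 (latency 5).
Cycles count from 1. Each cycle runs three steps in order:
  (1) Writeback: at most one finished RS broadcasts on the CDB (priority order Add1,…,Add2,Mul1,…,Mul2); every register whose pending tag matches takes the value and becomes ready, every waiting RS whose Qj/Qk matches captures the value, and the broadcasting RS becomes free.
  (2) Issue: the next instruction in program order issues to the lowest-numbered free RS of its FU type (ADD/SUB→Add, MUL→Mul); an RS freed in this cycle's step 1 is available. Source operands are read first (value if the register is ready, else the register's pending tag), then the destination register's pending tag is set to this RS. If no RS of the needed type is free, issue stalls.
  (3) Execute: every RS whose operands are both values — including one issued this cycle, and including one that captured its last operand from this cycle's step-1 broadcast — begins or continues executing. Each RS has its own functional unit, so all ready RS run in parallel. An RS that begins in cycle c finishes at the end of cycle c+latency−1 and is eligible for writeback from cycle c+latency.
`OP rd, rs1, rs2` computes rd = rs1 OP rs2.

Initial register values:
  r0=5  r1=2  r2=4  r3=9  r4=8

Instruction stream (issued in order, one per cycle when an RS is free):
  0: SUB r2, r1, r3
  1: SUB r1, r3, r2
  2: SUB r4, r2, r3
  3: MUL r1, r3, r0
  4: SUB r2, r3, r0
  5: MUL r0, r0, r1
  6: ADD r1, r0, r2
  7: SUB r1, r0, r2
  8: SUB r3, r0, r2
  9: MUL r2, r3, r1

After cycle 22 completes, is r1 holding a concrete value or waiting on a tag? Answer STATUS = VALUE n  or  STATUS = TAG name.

c1: issue SUB r2<-Add1 | r0:5,r1:2,r2:Add1,r3:9,r4:8
c2: issue SUB r1<-Add2 | r0:5,r1:Add2,r2:Add1,r3:9,r4:8
c3: stall | r0:5,r1:Add2,r2:Add1,r3:9,r4:8
c4: CDB Add1=-7; issue SUB r4<-Add1 | r0:5,r1:Add2,r2:-7,r3:9,r4:Add1
c5: issue MUL r1<-Mul1 | r0:5,r1:Mul1,r2:-7,r3:9,r4:Add1
c6: stall | r0:5,r1:Mul1,r2:-7,r3:9,r4:Add1
c7: CDB Add1=-16; issue SUB r2<-Add1 | r0:5,r1:Mul1,r2:Add1,r3:9,r4:-16
c8: CDB Add2=16; issue MUL r0<-Mul2 | r0:Mul2,r1:Mul1,r2:Add1,r3:9,r4:-16
c9: issue ADD r1<-Add2 | r0:Mul2,r1:Add2,r2:Add1,r3:9,r4:-16
c10: CDB Add1=4; issue SUB r1<-Add1 | r0:Mul2,r1:Add1,r2:4,r3:9,r4:-16
c11: CDB Mul1=45; stall | r0:Mul2,r1:Add1,r2:4,r3:9,r4:-16
c12: stall | r0:Mul2,r1:Add1,r2:4,r3:9,r4:-16
c13: stall | r0:Mul2,r1:Add1,r2:4,r3:9,r4:-16
c14: stall | r0:Mul2,r1:Add1,r2:4,r3:9,r4:-16
c15: stall | r0:Mul2,r1:Add1,r2:4,r3:9,r4:-16
c16: CDB Mul2=225; stall | r0:225,r1:Add1,r2:4,r3:9,r4:-16
c17: stall | r0:225,r1:Add1,r2:4,r3:9,r4:-16
c18: stall | r0:225,r1:Add1,r2:4,r3:9,r4:-16
c19: CDB Add1=221; issue SUB r3<-Add1 | r0:225,r1:221,r2:4,r3:Add1,r4:-16
c20: CDB Add2=229; issue MUL r2<-Mul1 | r0:225,r1:221,r2:Mul1,r3:Add1,r4:-16
c21: - | r0:225,r1:221,r2:Mul1,r3:Add1,r4:-16
c22: CDB Add1=221 | r0:225,r1:221,r2:Mul1,r3:221,r4:-16

STATUS = VALUE 221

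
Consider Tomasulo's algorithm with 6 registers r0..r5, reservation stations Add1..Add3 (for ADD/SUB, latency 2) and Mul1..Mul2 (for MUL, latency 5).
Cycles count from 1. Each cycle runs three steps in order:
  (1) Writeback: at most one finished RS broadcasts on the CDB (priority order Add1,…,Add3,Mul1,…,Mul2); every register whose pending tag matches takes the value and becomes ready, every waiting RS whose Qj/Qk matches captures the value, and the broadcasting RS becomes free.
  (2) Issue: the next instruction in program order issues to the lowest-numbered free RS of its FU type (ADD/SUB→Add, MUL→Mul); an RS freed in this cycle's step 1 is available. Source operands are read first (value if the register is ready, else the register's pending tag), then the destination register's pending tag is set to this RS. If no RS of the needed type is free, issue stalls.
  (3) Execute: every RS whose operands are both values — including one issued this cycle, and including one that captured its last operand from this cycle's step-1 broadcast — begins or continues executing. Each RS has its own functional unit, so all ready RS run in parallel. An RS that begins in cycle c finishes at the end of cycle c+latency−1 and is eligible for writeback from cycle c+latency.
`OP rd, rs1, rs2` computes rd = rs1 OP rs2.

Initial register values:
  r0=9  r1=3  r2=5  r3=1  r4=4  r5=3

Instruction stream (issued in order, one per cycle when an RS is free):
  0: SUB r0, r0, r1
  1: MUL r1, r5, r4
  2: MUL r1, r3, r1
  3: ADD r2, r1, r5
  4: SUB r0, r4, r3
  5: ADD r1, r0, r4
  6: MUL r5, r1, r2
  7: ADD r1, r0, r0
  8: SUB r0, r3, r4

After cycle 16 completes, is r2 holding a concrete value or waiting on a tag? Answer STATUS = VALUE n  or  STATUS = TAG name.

c1: issue SUB r0<-Add1 | r0:Add1,r1:3,r2:5,r3:1,r4:4,r5:3
c2: issue MUL r1<-Mul1 | r0:Add1,r1:Mul1,r2:5,r3:1,r4:4,r5:3
c3: CDB Add1=6; issue MUL r1<-Mul2 | r0:6,r1:Mul2,r2:5,r3:1,r4:4,r5:3
c4: issue ADD r2<-Add1 | r0:6,r1:Mul2,r2:Add1,r3:1,r4:4,r5:3
c5: issue SUB r0<-Add2 | r0:Add2,r1:Mul2,r2:Add1,r3:1,r4:4,r5:3
c6: issue ADD r1<-Add3 | r0:Add2,r1:Add3,r2:Add1,r3:1,r4:4,r5:3
c7: CDB Add2=3; stall | r0:3,r1:Add3,r2:Add1,r3:1,r4:4,r5:3
c8: CDB Mul1=12; issue MUL r5<-Mul1 | r0:3,r1:Add3,r2:Add1,r3:1,r4:4,r5:Mul1
c9: CDB Add3=7; issue ADD r1<-Add2 | r0:3,r1:Add2,r2:Add1,r3:1,r4:4,r5:Mul1
c10: issue SUB r0<-Add3 | r0:Add3,r1:Add2,r2:Add1,r3:1,r4:4,r5:Mul1
c11: CDB Add2=6 | r0:Add3,r1:6,r2:Add1,r3:1,r4:4,r5:Mul1
c12: CDB Add3=-3 | r0:-3,r1:6,r2:Add1,r3:1,r4:4,r5:Mul1
c13: CDB Mul2=12 | r0:-3,r1:6,r2:Add1,r3:1,r4:4,r5:Mul1
c14: - | r0:-3,r1:6,r2:Add1,r3:1,r4:4,r5:Mul1
c15: CDB Add1=15 | r0:-3,r1:6,r2:15,r3:1,r4:4,r5:Mul1
c16: - | r0:-3,r1:6,r2:15,r3:1,r4:4,r5:Mul1

STATUS = VALUE 15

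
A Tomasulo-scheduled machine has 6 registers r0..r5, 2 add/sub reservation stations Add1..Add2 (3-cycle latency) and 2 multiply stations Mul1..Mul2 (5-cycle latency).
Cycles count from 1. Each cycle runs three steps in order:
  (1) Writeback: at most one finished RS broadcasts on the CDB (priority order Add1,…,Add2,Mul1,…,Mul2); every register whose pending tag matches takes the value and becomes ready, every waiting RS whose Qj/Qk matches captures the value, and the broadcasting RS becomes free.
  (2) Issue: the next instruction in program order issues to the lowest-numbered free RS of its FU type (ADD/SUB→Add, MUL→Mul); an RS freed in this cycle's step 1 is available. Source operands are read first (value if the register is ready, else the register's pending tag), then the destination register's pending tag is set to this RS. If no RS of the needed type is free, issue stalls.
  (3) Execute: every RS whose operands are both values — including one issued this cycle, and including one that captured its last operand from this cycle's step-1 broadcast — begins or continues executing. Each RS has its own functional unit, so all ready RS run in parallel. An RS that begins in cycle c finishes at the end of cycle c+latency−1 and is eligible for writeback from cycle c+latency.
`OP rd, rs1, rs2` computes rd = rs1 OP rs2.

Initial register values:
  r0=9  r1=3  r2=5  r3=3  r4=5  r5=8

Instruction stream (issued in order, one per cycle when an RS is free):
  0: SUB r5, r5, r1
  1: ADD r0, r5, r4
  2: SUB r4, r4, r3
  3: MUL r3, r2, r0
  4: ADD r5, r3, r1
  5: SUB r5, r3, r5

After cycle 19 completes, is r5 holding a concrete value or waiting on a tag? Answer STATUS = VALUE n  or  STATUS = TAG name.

cycle 1: issue SUB r5<-Add1 // r0:9,r1:3,r2:5,r3:3,r4:5,r5:Add1
cycle 2: issue ADD r0<-Add2 // r0:Add2,r1:3,r2:5,r3:3,r4:5,r5:Add1
cycle 3: stall // r0:Add2,r1:3,r2:5,r3:3,r4:5,r5:Add1
cycle 4: CDB Add1=5; issue SUB r4<-Add1 // r0:Add2,r1:3,r2:5,r3:3,r4:Add1,r5:5
cycle 5: issue MUL r3<-Mul1 // r0:Add2,r1:3,r2:5,r3:Mul1,r4:Add1,r5:5
cycle 6: stall // r0:Add2,r1:3,r2:5,r3:Mul1,r4:Add1,r5:5
cycle 7: CDB Add1=2; issue ADD r5<-Add1 // r0:Add2,r1:3,r2:5,r3:Mul1,r4:2,r5:Add1
cycle 8: CDB Add2=10; issue SUB r5<-Add2 // r0:10,r1:3,r2:5,r3:Mul1,r4:2,r5:Add2
cycle 9: - // r0:10,r1:3,r2:5,r3:Mul1,r4:2,r5:Add2
cycle 10: - // r0:10,r1:3,r2:5,r3:Mul1,r4:2,r5:Add2
cycle 11: - // r0:10,r1:3,r2:5,r3:Mul1,r4:2,r5:Add2
cycle 12: - // r0:10,r1:3,r2:5,r3:Mul1,r4:2,r5:Add2
cycle 13: CDB Mul1=50 // r0:10,r1:3,r2:5,r3:50,r4:2,r5:Add2
cycle 14: - // r0:10,r1:3,r2:5,r3:50,r4:2,r5:Add2
cycle 15: - // r0:10,r1:3,r2:5,r3:50,r4:2,r5:Add2
cycle 16: CDB Add1=53 // r0:10,r1:3,r2:5,r3:50,r4:2,r5:Add2
cycle 17: - // r0:10,r1:3,r2:5,r3:50,r4:2,r5:Add2
cycle 18: - // r0:10,r1:3,r2:5,r3:50,r4:2,r5:Add2
cycle 19: CDB Add2=-3 // r0:10,r1:3,r2:5,r3:50,r4:2,r5:-3

STATUS = VALUE -3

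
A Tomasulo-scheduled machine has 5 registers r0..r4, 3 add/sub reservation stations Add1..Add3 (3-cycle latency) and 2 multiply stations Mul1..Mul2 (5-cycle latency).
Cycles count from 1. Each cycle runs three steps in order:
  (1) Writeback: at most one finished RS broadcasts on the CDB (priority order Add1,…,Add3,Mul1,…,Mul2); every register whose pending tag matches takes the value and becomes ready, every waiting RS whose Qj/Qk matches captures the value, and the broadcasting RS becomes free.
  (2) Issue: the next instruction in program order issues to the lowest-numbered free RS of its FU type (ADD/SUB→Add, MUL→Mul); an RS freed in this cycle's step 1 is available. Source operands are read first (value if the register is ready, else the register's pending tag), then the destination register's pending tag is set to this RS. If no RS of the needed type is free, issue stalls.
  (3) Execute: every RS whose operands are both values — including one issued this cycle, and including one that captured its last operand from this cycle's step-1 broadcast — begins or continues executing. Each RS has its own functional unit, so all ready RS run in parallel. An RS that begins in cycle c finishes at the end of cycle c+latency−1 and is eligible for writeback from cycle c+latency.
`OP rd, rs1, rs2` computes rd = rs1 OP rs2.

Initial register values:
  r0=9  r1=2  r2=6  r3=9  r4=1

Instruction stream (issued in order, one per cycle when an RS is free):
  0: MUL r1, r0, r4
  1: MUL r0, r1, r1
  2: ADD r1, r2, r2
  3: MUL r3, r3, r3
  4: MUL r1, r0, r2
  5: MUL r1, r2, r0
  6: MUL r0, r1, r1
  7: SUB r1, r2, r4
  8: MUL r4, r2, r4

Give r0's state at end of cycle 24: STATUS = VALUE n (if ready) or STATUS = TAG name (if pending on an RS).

STATUS = VALUE 236196

c1: issue MUL r1<-Mul1 | r0:9,r1:Mul1,r2:6,r3:9,r4:1
c2: issue MUL r0<-Mul2 | r0:Mul2,r1:Mul1,r2:6,r3:9,r4:1
c3: issue ADD r1<-Add1 | r0:Mul2,r1:Add1,r2:6,r3:9,r4:1
c4: stall | r0:Mul2,r1:Add1,r2:6,r3:9,r4:1
c5: stall | r0:Mul2,r1:Add1,r2:6,r3:9,r4:1
c6: CDB Add1=12; stall | r0:Mul2,r1:12,r2:6,r3:9,r4:1
c7: CDB Mul1=9; issue MUL r3<-Mul1 | r0:Mul2,r1:12,r2:6,r3:Mul1,r4:1
c8: stall | r0:Mul2,r1:12,r2:6,r3:Mul1,r4:1
c9: stall | r0:Mul2,r1:12,r2:6,r3:Mul1,r4:1
c10: stall | r0:Mul2,r1:12,r2:6,r3:Mul1,r4:1
c11: stall | r0:Mul2,r1:12,r2:6,r3:Mul1,r4:1
c12: CDB Mul1=81; issue MUL r1<-Mul1 | r0:Mul2,r1:Mul1,r2:6,r3:81,r4:1
c13: CDB Mul2=81; issue MUL r1<-Mul2 | r0:81,r1:Mul2,r2:6,r3:81,r4:1
c14: stall | r0:81,r1:Mul2,r2:6,r3:81,r4:1
c15: stall | r0:81,r1:Mul2,r2:6,r3:81,r4:1
c16: stall | r0:81,r1:Mul2,r2:6,r3:81,r4:1
c17: stall | r0:81,r1:Mul2,r2:6,r3:81,r4:1
c18: CDB Mul1=486; issue MUL r0<-Mul1 | r0:Mul1,r1:Mul2,r2:6,r3:81,r4:1
c19: CDB Mul2=486; issue SUB r1<-Add1 | r0:Mul1,r1:Add1,r2:6,r3:81,r4:1
c20: issue MUL r4<-Mul2 | r0:Mul1,r1:Add1,r2:6,r3:81,r4:Mul2
c21: - | r0:Mul1,r1:Add1,r2:6,r3:81,r4:Mul2
c22: CDB Add1=5 | r0:Mul1,r1:5,r2:6,r3:81,r4:Mul2
c23: - | r0:Mul1,r1:5,r2:6,r3:81,r4:Mul2
c24: CDB Mul1=236196 | r0:236196,r1:5,r2:6,r3:81,r4:Mul2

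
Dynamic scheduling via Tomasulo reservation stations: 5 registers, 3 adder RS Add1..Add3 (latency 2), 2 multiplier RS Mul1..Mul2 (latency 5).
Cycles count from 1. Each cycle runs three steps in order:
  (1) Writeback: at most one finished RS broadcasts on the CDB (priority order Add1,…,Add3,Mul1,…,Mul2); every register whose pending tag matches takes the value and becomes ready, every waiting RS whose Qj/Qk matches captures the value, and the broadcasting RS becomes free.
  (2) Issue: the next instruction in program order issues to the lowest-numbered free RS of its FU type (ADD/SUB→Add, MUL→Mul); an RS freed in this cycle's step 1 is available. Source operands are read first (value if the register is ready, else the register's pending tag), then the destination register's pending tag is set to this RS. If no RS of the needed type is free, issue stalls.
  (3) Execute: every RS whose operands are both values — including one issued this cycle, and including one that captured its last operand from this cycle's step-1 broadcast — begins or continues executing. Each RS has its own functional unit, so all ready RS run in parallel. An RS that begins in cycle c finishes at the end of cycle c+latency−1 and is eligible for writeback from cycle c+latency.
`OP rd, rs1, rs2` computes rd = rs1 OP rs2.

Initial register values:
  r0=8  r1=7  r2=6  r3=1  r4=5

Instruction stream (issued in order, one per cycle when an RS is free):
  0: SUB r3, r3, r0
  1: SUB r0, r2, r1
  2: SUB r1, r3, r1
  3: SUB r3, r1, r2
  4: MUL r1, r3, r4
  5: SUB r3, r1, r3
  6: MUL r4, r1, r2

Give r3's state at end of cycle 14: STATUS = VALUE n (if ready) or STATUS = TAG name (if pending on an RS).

STATUS = VALUE -80

cycle 1: issue SUB r3<-Add1 // r0:8,r1:7,r2:6,r3:Add1,r4:5
cycle 2: issue SUB r0<-Add2 // r0:Add2,r1:7,r2:6,r3:Add1,r4:5
cycle 3: CDB Add1=-7; issue SUB r1<-Add1 // r0:Add2,r1:Add1,r2:6,r3:-7,r4:5
cycle 4: CDB Add2=-1; issue SUB r3<-Add2 // r0:-1,r1:Add1,r2:6,r3:Add2,r4:5
cycle 5: CDB Add1=-14; issue MUL r1<-Mul1 // r0:-1,r1:Mul1,r2:6,r3:Add2,r4:5
cycle 6: issue SUB r3<-Add1 // r0:-1,r1:Mul1,r2:6,r3:Add1,r4:5
cycle 7: CDB Add2=-20; issue MUL r4<-Mul2 // r0:-1,r1:Mul1,r2:6,r3:Add1,r4:Mul2
cycle 8: - // r0:-1,r1:Mul1,r2:6,r3:Add1,r4:Mul2
cycle 9: - // r0:-1,r1:Mul1,r2:6,r3:Add1,r4:Mul2
cycle 10: - // r0:-1,r1:Mul1,r2:6,r3:Add1,r4:Mul2
cycle 11: - // r0:-1,r1:Mul1,r2:6,r3:Add1,r4:Mul2
cycle 12: CDB Mul1=-100 // r0:-1,r1:-100,r2:6,r3:Add1,r4:Mul2
cycle 13: - // r0:-1,r1:-100,r2:6,r3:Add1,r4:Mul2
cycle 14: CDB Add1=-80 // r0:-1,r1:-100,r2:6,r3:-80,r4:Mul2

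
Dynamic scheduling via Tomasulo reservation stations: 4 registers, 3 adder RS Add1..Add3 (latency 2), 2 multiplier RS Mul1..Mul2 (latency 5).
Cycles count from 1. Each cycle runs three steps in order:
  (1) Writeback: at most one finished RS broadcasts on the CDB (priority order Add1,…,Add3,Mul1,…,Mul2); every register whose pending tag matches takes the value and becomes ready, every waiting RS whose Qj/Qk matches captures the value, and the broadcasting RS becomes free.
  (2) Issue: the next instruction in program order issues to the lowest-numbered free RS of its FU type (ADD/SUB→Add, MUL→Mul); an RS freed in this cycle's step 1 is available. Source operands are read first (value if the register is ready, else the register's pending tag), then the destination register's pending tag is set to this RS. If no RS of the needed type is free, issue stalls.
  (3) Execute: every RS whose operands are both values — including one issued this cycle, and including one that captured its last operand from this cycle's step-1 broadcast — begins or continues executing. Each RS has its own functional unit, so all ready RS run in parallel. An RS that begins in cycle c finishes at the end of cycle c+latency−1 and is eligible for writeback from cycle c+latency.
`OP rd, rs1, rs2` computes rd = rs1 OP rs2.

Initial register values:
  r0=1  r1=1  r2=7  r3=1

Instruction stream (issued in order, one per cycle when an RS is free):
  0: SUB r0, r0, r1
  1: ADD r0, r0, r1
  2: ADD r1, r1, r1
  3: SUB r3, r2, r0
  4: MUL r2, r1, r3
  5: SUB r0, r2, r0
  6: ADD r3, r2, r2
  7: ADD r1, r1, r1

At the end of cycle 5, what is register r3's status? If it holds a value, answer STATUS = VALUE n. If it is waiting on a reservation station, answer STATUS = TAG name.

c1: issue SUB r0<-Add1 | r0:Add1,r1:1,r2:7,r3:1
c2: issue ADD r0<-Add2 | r0:Add2,r1:1,r2:7,r3:1
c3: CDB Add1=0; issue ADD r1<-Add1 | r0:Add2,r1:Add1,r2:7,r3:1
c4: issue SUB r3<-Add3 | r0:Add2,r1:Add1,r2:7,r3:Add3
c5: CDB Add1=2; issue MUL r2<-Mul1 | r0:Add2,r1:2,r2:Mul1,r3:Add3

STATUS = TAG Add3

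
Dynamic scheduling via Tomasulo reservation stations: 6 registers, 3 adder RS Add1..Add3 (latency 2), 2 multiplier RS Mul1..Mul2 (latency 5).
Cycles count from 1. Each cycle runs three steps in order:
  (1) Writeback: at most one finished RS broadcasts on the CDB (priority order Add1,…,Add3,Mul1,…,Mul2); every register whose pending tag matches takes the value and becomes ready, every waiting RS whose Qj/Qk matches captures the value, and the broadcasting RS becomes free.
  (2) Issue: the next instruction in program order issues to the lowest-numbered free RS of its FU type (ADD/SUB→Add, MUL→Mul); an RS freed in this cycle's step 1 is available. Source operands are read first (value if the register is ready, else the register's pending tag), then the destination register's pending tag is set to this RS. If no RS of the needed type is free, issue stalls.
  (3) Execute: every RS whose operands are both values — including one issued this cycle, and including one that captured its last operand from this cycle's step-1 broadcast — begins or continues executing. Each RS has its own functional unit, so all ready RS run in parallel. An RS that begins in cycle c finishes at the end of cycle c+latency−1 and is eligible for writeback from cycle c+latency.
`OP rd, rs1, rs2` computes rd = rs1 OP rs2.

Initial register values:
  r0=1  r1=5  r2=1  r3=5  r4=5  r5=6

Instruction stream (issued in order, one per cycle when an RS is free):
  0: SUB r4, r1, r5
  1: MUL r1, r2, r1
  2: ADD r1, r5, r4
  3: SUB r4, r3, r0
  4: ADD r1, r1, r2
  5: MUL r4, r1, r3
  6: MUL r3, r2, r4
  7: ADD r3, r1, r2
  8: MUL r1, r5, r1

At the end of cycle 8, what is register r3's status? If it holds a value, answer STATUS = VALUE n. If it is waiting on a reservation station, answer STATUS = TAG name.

STATUS = TAG Mul1

c1: issue SUB r4<-Add1 | r0:1,r1:5,r2:1,r3:5,r4:Add1,r5:6
c2: issue MUL r1<-Mul1 | r0:1,r1:Mul1,r2:1,r3:5,r4:Add1,r5:6
c3: CDB Add1=-1; issue ADD r1<-Add1 | r0:1,r1:Add1,r2:1,r3:5,r4:-1,r5:6
c4: issue SUB r4<-Add2 | r0:1,r1:Add1,r2:1,r3:5,r4:Add2,r5:6
c5: CDB Add1=5; issue ADD r1<-Add1 | r0:1,r1:Add1,r2:1,r3:5,r4:Add2,r5:6
c6: CDB Add2=4; issue MUL r4<-Mul2 | r0:1,r1:Add1,r2:1,r3:5,r4:Mul2,r5:6
c7: CDB Add1=6; stall | r0:1,r1:6,r2:1,r3:5,r4:Mul2,r5:6
c8: CDB Mul1=5; issue MUL r3<-Mul1 | r0:1,r1:6,r2:1,r3:Mul1,r4:Mul2,r5:6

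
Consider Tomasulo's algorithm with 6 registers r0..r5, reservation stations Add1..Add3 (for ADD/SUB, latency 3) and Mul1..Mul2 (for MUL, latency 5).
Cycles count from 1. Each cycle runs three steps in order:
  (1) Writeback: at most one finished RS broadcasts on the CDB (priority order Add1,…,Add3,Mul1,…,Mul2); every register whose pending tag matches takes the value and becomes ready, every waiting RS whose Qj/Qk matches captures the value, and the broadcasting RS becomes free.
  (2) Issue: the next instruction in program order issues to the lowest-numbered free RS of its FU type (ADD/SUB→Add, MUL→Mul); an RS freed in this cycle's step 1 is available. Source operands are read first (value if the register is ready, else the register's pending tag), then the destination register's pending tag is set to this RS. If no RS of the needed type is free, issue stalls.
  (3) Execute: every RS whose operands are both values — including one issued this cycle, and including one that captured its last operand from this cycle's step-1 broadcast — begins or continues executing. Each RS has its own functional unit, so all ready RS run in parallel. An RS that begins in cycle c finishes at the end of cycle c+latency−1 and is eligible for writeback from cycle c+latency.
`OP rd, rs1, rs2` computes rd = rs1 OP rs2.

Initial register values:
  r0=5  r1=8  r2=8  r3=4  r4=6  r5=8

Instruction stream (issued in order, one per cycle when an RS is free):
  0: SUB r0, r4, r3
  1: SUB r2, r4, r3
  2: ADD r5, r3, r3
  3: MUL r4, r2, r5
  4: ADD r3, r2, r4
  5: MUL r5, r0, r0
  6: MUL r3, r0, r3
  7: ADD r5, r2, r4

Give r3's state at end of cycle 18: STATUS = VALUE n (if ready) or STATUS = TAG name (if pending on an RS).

STATUS = TAG Mul1

cycle 1: issue SUB r0<-Add1 // r0:Add1,r1:8,r2:8,r3:4,r4:6,r5:8
cycle 2: issue SUB r2<-Add2 // r0:Add1,r1:8,r2:Add2,r3:4,r4:6,r5:8
cycle 3: issue ADD r5<-Add3 // r0:Add1,r1:8,r2:Add2,r3:4,r4:6,r5:Add3
cycle 4: CDB Add1=2; issue MUL r4<-Mul1 // r0:2,r1:8,r2:Add2,r3:4,r4:Mul1,r5:Add3
cycle 5: CDB Add2=2; issue ADD r3<-Add1 // r0:2,r1:8,r2:2,r3:Add1,r4:Mul1,r5:Add3
cycle 6: CDB Add3=8; issue MUL r5<-Mul2 // r0:2,r1:8,r2:2,r3:Add1,r4:Mul1,r5:Mul2
cycle 7: stall // r0:2,r1:8,r2:2,r3:Add1,r4:Mul1,r5:Mul2
cycle 8: stall // r0:2,r1:8,r2:2,r3:Add1,r4:Mul1,r5:Mul2
cycle 9: stall // r0:2,r1:8,r2:2,r3:Add1,r4:Mul1,r5:Mul2
cycle 10: stall // r0:2,r1:8,r2:2,r3:Add1,r4:Mul1,r5:Mul2
cycle 11: CDB Mul1=16; issue MUL r3<-Mul1 // r0:2,r1:8,r2:2,r3:Mul1,r4:16,r5:Mul2
cycle 12: CDB Mul2=4; issue ADD r5<-Add2 // r0:2,r1:8,r2:2,r3:Mul1,r4:16,r5:Add2
cycle 13: - // r0:2,r1:8,r2:2,r3:Mul1,r4:16,r5:Add2
cycle 14: CDB Add1=18 // r0:2,r1:8,r2:2,r3:Mul1,r4:16,r5:Add2
cycle 15: CDB Add2=18 // r0:2,r1:8,r2:2,r3:Mul1,r4:16,r5:18
cycle 16: - // r0:2,r1:8,r2:2,r3:Mul1,r4:16,r5:18
cycle 17: - // r0:2,r1:8,r2:2,r3:Mul1,r4:16,r5:18
cycle 18: - // r0:2,r1:8,r2:2,r3:Mul1,r4:16,r5:18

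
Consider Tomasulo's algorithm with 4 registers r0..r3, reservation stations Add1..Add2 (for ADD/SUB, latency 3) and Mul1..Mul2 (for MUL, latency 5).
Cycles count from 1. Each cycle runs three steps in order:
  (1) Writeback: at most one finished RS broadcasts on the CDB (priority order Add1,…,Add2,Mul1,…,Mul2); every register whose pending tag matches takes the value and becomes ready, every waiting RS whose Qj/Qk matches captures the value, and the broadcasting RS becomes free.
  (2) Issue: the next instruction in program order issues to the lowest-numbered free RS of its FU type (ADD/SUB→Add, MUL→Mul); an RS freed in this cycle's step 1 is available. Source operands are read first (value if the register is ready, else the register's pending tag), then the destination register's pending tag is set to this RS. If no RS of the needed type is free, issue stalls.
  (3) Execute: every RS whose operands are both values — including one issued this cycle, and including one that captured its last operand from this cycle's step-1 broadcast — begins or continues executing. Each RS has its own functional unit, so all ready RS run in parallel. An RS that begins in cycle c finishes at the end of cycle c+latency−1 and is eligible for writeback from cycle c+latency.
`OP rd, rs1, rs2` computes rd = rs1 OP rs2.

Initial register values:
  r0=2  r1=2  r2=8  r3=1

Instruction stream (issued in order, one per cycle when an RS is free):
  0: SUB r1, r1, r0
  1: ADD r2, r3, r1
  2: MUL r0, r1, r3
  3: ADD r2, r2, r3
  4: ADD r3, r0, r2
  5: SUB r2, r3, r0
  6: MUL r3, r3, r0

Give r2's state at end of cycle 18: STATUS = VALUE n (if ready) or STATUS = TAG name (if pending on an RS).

STATUS = VALUE 2

cycle 1: issue SUB r1<-Add1 // r0:2,r1:Add1,r2:8,r3:1
cycle 2: issue ADD r2<-Add2 // r0:2,r1:Add1,r2:Add2,r3:1
cycle 3: issue MUL r0<-Mul1 // r0:Mul1,r1:Add1,r2:Add2,r3:1
cycle 4: CDB Add1=0; issue ADD r2<-Add1 // r0:Mul1,r1:0,r2:Add1,r3:1
cycle 5: stall // r0:Mul1,r1:0,r2:Add1,r3:1
cycle 6: stall // r0:Mul1,r1:0,r2:Add1,r3:1
cycle 7: CDB Add2=1; issue ADD r3<-Add2 // r0:Mul1,r1:0,r2:Add1,r3:Add2
cycle 8: stall // r0:Mul1,r1:0,r2:Add1,r3:Add2
cycle 9: CDB Mul1=0; stall // r0:0,r1:0,r2:Add1,r3:Add2
cycle 10: CDB Add1=2; issue SUB r2<-Add1 // r0:0,r1:0,r2:Add1,r3:Add2
cycle 11: issue MUL r3<-Mul1 // r0:0,r1:0,r2:Add1,r3:Mul1
cycle 12: - // r0:0,r1:0,r2:Add1,r3:Mul1
cycle 13: CDB Add2=2 // r0:0,r1:0,r2:Add1,r3:Mul1
cycle 14: - // r0:0,r1:0,r2:Add1,r3:Mul1
cycle 15: - // r0:0,r1:0,r2:Add1,r3:Mul1
cycle 16: CDB Add1=2 // r0:0,r1:0,r2:2,r3:Mul1
cycle 17: - // r0:0,r1:0,r2:2,r3:Mul1
cycle 18: CDB Mul1=0 // r0:0,r1:0,r2:2,r3:0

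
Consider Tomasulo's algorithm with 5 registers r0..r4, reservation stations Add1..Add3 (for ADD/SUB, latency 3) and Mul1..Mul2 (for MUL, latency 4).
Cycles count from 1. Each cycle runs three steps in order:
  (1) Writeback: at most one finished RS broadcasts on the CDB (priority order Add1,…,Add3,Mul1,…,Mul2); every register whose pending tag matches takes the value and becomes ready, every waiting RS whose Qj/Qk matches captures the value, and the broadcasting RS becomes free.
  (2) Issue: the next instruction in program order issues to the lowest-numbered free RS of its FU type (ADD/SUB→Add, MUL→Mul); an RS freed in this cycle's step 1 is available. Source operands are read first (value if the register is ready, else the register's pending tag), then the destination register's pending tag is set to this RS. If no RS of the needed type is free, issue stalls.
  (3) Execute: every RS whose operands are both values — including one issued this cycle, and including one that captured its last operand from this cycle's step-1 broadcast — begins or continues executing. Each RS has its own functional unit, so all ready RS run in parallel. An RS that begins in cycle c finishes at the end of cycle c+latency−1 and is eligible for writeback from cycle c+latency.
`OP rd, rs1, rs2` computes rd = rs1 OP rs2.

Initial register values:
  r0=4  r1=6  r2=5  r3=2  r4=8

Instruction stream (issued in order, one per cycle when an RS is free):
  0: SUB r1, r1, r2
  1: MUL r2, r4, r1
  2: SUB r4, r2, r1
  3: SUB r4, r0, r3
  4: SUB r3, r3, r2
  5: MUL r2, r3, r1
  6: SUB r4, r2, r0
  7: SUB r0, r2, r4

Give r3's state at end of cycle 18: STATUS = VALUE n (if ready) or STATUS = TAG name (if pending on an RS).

cycle 1: issue SUB r1<-Add1 // r0:4,r1:Add1,r2:5,r3:2,r4:8
cycle 2: issue MUL r2<-Mul1 // r0:4,r1:Add1,r2:Mul1,r3:2,r4:8
cycle 3: issue SUB r4<-Add2 // r0:4,r1:Add1,r2:Mul1,r3:2,r4:Add2
cycle 4: CDB Add1=1; issue SUB r4<-Add1 // r0:4,r1:1,r2:Mul1,r3:2,r4:Add1
cycle 5: issue SUB r3<-Add3 // r0:4,r1:1,r2:Mul1,r3:Add3,r4:Add1
cycle 6: issue MUL r2<-Mul2 // r0:4,r1:1,r2:Mul2,r3:Add3,r4:Add1
cycle 7: CDB Add1=2; issue SUB r4<-Add1 // r0:4,r1:1,r2:Mul2,r3:Add3,r4:Add1
cycle 8: CDB Mul1=8; stall // r0:4,r1:1,r2:Mul2,r3:Add3,r4:Add1
cycle 9: stall // r0:4,r1:1,r2:Mul2,r3:Add3,r4:Add1
cycle 10: stall // r0:4,r1:1,r2:Mul2,r3:Add3,r4:Add1
cycle 11: CDB Add2=7; issue SUB r0<-Add2 // r0:Add2,r1:1,r2:Mul2,r3:Add3,r4:Add1
cycle 12: CDB Add3=-6 // r0:Add2,r1:1,r2:Mul2,r3:-6,r4:Add1
cycle 13: - // r0:Add2,r1:1,r2:Mul2,r3:-6,r4:Add1
cycle 14: - // r0:Add2,r1:1,r2:Mul2,r3:-6,r4:Add1
cycle 15: - // r0:Add2,r1:1,r2:Mul2,r3:-6,r4:Add1
cycle 16: CDB Mul2=-6 // r0:Add2,r1:1,r2:-6,r3:-6,r4:Add1
cycle 17: - // r0:Add2,r1:1,r2:-6,r3:-6,r4:Add1
cycle 18: - // r0:Add2,r1:1,r2:-6,r3:-6,r4:Add1

STATUS = VALUE -6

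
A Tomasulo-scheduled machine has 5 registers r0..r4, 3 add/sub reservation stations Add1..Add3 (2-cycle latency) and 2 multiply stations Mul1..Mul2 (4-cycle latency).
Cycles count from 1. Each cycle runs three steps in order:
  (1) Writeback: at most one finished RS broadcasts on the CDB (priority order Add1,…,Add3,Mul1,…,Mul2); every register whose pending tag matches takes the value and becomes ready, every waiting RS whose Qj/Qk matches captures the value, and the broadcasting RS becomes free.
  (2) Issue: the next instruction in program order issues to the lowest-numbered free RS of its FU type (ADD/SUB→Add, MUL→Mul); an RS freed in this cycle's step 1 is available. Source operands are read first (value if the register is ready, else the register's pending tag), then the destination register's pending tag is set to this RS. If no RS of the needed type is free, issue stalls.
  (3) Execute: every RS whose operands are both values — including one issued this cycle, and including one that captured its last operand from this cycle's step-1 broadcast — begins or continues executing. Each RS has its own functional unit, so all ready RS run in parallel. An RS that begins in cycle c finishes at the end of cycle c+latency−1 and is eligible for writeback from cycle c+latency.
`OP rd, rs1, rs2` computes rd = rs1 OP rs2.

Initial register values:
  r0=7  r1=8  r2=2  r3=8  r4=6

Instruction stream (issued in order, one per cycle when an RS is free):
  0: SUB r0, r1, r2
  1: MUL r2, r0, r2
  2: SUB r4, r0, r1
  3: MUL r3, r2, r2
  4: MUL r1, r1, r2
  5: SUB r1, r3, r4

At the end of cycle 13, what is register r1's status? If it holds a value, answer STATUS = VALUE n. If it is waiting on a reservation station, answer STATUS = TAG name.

STATUS = TAG Add1

c1: issue SUB r0<-Add1 | r0:Add1,r1:8,r2:2,r3:8,r4:6
c2: issue MUL r2<-Mul1 | r0:Add1,r1:8,r2:Mul1,r3:8,r4:6
c3: CDB Add1=6; issue SUB r4<-Add1 | r0:6,r1:8,r2:Mul1,r3:8,r4:Add1
c4: issue MUL r3<-Mul2 | r0:6,r1:8,r2:Mul1,r3:Mul2,r4:Add1
c5: CDB Add1=-2; stall | r0:6,r1:8,r2:Mul1,r3:Mul2,r4:-2
c6: stall | r0:6,r1:8,r2:Mul1,r3:Mul2,r4:-2
c7: CDB Mul1=12; issue MUL r1<-Mul1 | r0:6,r1:Mul1,r2:12,r3:Mul2,r4:-2
c8: issue SUB r1<-Add1 | r0:6,r1:Add1,r2:12,r3:Mul2,r4:-2
c9: - | r0:6,r1:Add1,r2:12,r3:Mul2,r4:-2
c10: - | r0:6,r1:Add1,r2:12,r3:Mul2,r4:-2
c11: CDB Mul1=96 | r0:6,r1:Add1,r2:12,r3:Mul2,r4:-2
c12: CDB Mul2=144 | r0:6,r1:Add1,r2:12,r3:144,r4:-2
c13: - | r0:6,r1:Add1,r2:12,r3:144,r4:-2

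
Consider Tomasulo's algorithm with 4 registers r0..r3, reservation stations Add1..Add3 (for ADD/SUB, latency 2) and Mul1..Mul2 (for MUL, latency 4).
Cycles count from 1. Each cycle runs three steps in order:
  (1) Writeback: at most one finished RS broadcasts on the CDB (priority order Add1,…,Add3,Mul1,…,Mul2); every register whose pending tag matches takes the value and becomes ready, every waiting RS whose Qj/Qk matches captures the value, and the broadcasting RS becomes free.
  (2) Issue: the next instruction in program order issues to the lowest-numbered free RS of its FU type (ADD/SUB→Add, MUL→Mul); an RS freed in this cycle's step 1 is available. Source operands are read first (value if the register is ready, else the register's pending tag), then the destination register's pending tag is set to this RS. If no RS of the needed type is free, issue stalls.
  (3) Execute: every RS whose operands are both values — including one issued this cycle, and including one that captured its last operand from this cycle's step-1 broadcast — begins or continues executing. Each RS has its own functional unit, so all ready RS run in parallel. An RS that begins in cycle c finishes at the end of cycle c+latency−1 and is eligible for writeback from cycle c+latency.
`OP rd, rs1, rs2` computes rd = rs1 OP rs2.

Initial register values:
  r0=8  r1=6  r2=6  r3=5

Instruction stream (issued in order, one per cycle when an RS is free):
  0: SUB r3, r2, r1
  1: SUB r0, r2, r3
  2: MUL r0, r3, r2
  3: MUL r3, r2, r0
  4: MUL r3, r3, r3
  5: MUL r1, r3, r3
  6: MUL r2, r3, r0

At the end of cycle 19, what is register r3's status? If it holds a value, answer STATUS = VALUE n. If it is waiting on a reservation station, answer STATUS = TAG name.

STATUS = VALUE 0

cycle 1: issue SUB r3<-Add1 // r0:8,r1:6,r2:6,r3:Add1
cycle 2: issue SUB r0<-Add2 // r0:Add2,r1:6,r2:6,r3:Add1
cycle 3: CDB Add1=0; issue MUL r0<-Mul1 // r0:Mul1,r1:6,r2:6,r3:0
cycle 4: issue MUL r3<-Mul2 // r0:Mul1,r1:6,r2:6,r3:Mul2
cycle 5: CDB Add2=6; stall // r0:Mul1,r1:6,r2:6,r3:Mul2
cycle 6: stall // r0:Mul1,r1:6,r2:6,r3:Mul2
cycle 7: CDB Mul1=0; issue MUL r3<-Mul1 // r0:0,r1:6,r2:6,r3:Mul1
cycle 8: stall // r0:0,r1:6,r2:6,r3:Mul1
cycle 9: stall // r0:0,r1:6,r2:6,r3:Mul1
cycle 10: stall // r0:0,r1:6,r2:6,r3:Mul1
cycle 11: CDB Mul2=0; issue MUL r1<-Mul2 // r0:0,r1:Mul2,r2:6,r3:Mul1
cycle 12: stall // r0:0,r1:Mul2,r2:6,r3:Mul1
cycle 13: stall // r0:0,r1:Mul2,r2:6,r3:Mul1
cycle 14: stall // r0:0,r1:Mul2,r2:6,r3:Mul1
cycle 15: CDB Mul1=0; issue MUL r2<-Mul1 // r0:0,r1:Mul2,r2:Mul1,r3:0
cycle 16: - // r0:0,r1:Mul2,r2:Mul1,r3:0
cycle 17: - // r0:0,r1:Mul2,r2:Mul1,r3:0
cycle 18: - // r0:0,r1:Mul2,r2:Mul1,r3:0
cycle 19: CDB Mul1=0 // r0:0,r1:Mul2,r2:0,r3:0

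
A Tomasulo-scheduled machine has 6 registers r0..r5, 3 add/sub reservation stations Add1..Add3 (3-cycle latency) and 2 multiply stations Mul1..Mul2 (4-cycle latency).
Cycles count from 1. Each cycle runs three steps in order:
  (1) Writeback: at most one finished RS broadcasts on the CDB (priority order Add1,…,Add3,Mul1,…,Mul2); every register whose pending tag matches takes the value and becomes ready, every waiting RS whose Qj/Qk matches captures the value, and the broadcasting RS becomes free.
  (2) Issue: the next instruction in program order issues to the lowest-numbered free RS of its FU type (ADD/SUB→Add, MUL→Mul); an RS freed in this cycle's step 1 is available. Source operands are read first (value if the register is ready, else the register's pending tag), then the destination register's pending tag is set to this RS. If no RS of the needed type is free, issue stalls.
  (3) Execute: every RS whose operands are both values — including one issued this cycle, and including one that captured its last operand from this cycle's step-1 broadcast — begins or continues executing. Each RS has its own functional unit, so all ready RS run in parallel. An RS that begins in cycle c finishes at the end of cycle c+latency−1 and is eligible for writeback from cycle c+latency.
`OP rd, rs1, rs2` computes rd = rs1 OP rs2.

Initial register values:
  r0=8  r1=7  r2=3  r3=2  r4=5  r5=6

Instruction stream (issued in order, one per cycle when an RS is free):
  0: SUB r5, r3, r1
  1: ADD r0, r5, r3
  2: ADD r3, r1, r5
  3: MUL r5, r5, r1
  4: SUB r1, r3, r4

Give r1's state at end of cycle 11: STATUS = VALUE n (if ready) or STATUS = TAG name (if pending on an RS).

cycle 1: issue SUB r5<-Add1 // r0:8,r1:7,r2:3,r3:2,r4:5,r5:Add1
cycle 2: issue ADD r0<-Add2 // r0:Add2,r1:7,r2:3,r3:2,r4:5,r5:Add1
cycle 3: issue ADD r3<-Add3 // r0:Add2,r1:7,r2:3,r3:Add3,r4:5,r5:Add1
cycle 4: CDB Add1=-5; issue MUL r5<-Mul1 // r0:Add2,r1:7,r2:3,r3:Add3,r4:5,r5:Mul1
cycle 5: issue SUB r1<-Add1 // r0:Add2,r1:Add1,r2:3,r3:Add3,r4:5,r5:Mul1
cycle 6: - // r0:Add2,r1:Add1,r2:3,r3:Add3,r4:5,r5:Mul1
cycle 7: CDB Add2=-3 // r0:-3,r1:Add1,r2:3,r3:Add3,r4:5,r5:Mul1
cycle 8: CDB Add3=2 // r0:-3,r1:Add1,r2:3,r3:2,r4:5,r5:Mul1
cycle 9: CDB Mul1=-35 // r0:-3,r1:Add1,r2:3,r3:2,r4:5,r5:-35
cycle 10: - // r0:-3,r1:Add1,r2:3,r3:2,r4:5,r5:-35
cycle 11: CDB Add1=-3 // r0:-3,r1:-3,r2:3,r3:2,r4:5,r5:-35

STATUS = VALUE -3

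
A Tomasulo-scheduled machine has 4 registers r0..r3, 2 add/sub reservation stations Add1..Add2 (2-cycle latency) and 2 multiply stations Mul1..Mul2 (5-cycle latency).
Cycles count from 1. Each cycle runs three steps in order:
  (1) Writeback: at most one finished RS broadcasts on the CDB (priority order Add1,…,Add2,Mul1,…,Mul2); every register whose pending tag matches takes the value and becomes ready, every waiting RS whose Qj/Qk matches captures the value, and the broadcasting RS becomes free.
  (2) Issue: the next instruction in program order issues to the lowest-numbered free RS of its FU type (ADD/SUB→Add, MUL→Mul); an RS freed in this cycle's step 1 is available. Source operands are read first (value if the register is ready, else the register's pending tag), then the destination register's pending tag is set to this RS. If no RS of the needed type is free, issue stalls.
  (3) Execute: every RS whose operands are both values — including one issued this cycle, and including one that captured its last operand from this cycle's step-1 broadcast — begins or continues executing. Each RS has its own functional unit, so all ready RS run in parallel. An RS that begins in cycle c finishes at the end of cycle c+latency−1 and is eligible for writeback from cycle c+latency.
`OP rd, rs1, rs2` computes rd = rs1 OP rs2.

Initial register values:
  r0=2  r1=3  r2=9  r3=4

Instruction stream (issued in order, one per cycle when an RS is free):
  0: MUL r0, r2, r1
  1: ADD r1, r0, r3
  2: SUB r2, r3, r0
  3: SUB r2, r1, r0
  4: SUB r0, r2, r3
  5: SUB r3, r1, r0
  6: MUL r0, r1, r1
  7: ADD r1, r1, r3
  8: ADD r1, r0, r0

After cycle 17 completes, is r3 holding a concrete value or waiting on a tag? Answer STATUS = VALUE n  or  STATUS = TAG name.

c1: issue MUL r0<-Mul1 | r0:Mul1,r1:3,r2:9,r3:4
c2: issue ADD r1<-Add1 | r0:Mul1,r1:Add1,r2:9,r3:4
c3: issue SUB r2<-Add2 | r0:Mul1,r1:Add1,r2:Add2,r3:4
c4: stall | r0:Mul1,r1:Add1,r2:Add2,r3:4
c5: stall | r0:Mul1,r1:Add1,r2:Add2,r3:4
c6: CDB Mul1=27; stall | r0:27,r1:Add1,r2:Add2,r3:4
c7: stall | r0:27,r1:Add1,r2:Add2,r3:4
c8: CDB Add1=31; issue SUB r2<-Add1 | r0:27,r1:31,r2:Add1,r3:4
c9: CDB Add2=-23; issue SUB r0<-Add2 | r0:Add2,r1:31,r2:Add1,r3:4
c10: CDB Add1=4; issue SUB r3<-Add1 | r0:Add2,r1:31,r2:4,r3:Add1
c11: issue MUL r0<-Mul1 | r0:Mul1,r1:31,r2:4,r3:Add1
c12: CDB Add2=0; issue ADD r1<-Add2 | r0:Mul1,r1:Add2,r2:4,r3:Add1
c13: stall | r0:Mul1,r1:Add2,r2:4,r3:Add1
c14: CDB Add1=31; issue ADD r1<-Add1 | r0:Mul1,r1:Add1,r2:4,r3:31
c15: - | r0:Mul1,r1:Add1,r2:4,r3:31
c16: CDB Add2=62 | r0:Mul1,r1:Add1,r2:4,r3:31
c17: CDB Mul1=961 | r0:961,r1:Add1,r2:4,r3:31

STATUS = VALUE 31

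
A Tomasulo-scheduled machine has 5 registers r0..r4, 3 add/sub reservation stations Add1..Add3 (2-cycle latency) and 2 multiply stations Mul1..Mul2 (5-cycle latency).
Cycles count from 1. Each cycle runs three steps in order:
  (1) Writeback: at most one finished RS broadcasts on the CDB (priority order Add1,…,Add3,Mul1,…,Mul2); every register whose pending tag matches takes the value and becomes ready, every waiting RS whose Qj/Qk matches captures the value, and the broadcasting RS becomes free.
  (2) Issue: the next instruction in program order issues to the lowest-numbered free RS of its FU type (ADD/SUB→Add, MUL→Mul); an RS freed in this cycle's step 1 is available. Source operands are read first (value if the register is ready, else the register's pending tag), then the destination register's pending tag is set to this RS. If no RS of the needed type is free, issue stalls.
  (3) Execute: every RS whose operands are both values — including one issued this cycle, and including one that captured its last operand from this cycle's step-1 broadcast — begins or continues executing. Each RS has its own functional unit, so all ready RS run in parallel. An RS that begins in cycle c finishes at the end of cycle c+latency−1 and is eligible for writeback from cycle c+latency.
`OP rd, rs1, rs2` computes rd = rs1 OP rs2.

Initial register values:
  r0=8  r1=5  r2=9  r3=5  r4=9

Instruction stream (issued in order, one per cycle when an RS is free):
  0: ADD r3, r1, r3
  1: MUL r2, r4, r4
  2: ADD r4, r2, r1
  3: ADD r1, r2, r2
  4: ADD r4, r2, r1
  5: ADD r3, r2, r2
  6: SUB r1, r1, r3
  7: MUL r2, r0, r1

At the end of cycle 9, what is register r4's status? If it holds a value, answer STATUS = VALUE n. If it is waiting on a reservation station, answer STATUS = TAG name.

STATUS = TAG Add3

cycle 1: issue ADD r3<-Add1 // r0:8,r1:5,r2:9,r3:Add1,r4:9
cycle 2: issue MUL r2<-Mul1 // r0:8,r1:5,r2:Mul1,r3:Add1,r4:9
cycle 3: CDB Add1=10; issue ADD r4<-Add1 // r0:8,r1:5,r2:Mul1,r3:10,r4:Add1
cycle 4: issue ADD r1<-Add2 // r0:8,r1:Add2,r2:Mul1,r3:10,r4:Add1
cycle 5: issue ADD r4<-Add3 // r0:8,r1:Add2,r2:Mul1,r3:10,r4:Add3
cycle 6: stall // r0:8,r1:Add2,r2:Mul1,r3:10,r4:Add3
cycle 7: CDB Mul1=81; stall // r0:8,r1:Add2,r2:81,r3:10,r4:Add3
cycle 8: stall // r0:8,r1:Add2,r2:81,r3:10,r4:Add3
cycle 9: CDB Add1=86; issue ADD r3<-Add1 // r0:8,r1:Add2,r2:81,r3:Add1,r4:Add3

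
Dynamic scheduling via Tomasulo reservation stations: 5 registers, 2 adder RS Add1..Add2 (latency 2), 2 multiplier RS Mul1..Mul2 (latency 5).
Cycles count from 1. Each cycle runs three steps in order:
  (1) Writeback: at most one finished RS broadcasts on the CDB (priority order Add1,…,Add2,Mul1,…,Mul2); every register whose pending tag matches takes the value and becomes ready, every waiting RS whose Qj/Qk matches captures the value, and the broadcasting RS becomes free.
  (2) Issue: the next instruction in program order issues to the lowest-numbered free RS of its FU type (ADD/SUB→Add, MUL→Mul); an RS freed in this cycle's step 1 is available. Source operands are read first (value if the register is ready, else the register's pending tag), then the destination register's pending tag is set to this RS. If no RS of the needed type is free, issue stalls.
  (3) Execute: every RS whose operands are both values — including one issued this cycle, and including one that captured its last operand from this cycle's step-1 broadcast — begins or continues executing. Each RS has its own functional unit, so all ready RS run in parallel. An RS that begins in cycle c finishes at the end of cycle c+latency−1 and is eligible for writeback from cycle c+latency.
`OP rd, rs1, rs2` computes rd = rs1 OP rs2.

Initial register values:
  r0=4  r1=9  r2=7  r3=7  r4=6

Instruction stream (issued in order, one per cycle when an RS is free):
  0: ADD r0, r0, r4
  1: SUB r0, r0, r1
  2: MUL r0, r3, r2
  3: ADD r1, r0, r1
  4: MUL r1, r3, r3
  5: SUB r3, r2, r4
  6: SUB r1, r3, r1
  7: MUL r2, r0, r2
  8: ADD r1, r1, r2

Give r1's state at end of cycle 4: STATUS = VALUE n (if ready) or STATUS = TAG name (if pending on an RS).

STATUS = TAG Add1

cycle 1: issue ADD r0<-Add1 // r0:Add1,r1:9,r2:7,r3:7,r4:6
cycle 2: issue SUB r0<-Add2 // r0:Add2,r1:9,r2:7,r3:7,r4:6
cycle 3: CDB Add1=10; issue MUL r0<-Mul1 // r0:Mul1,r1:9,r2:7,r3:7,r4:6
cycle 4: issue ADD r1<-Add1 // r0:Mul1,r1:Add1,r2:7,r3:7,r4:6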